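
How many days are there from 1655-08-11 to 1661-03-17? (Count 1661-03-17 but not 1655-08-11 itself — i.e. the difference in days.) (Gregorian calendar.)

2045

Aug 11, 1655 → Aug 11, 1656: 366 days (Feb 29, 1656 is in that span).
Aug 11, 1656 → Aug 11, 1657: 365 days.
Aug 11, 1657 → Aug 11, 1658: 365 days.
Aug 11, 1658 → Aug 11, 1659: 365 days.
Aug 11, 1659 → Aug 11, 1660: 366 days (Feb 29, 1660 is in that span).
Aug 11, 1660 → Sep 11, 1660: 31 days (August has 31).
Sep 11, 1660 → Oct 11, 1660: 30 days (September has 30).
Oct 11, 1660 → Nov 11, 1660: 31 days (October has 31).
Nov 11, 1660 → Dec 11, 1660: 30 days (November has 30).
Dec 11, 1660 → Jan 11, 1661: 31 days (December has 31).
Jan 11, 1661 → Feb 11, 1661: 31 days (January has 31).
Feb 11, 1661 → Mar 11, 1661: 28 days (February has 28).
Mar 11, 1661 → Mar 17, 1661: 6 days.
Total: 2045 days.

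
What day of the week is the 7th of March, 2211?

Thursday

Doomsday rule: the anchor day for the 2200s is Friday. For year 11: 11÷12 = 0 r 11, and 11÷4 = 2, so 0+11+2 = 13.
Friday + 13 ≡ Thursday — that's 2211's doomsday.
In March the doomsday date is Mar 14.
Mar 7 is 7 days before Mar 14; 7 mod 7 = 0, so Thursday − 0 = Thursday.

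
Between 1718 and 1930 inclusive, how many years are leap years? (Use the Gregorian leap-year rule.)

Multiples of 4 in [1718,1930]: 53.
Of those, multiples of 100: 2 (not leap unless ÷400).
Multiples of 400: 0.
Leap years = 53 − 2 + 0 = 51.

51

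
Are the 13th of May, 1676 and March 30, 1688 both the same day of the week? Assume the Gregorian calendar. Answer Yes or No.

No

From May 13, 1676 to Mar 30, 1688 is 4339 days.
4339 mod 7 = 6, so they are different weekdays.
(May 13, 1676 is a Wednesday; Mar 30, 1688 is a Tuesday.)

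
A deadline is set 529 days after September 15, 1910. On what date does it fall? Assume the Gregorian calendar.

+365 (one year) → Sep 15, 1911 (164 left).
Sep has 30 days: +16 → Oct 1, 1911 (148 left).
Oct has 31 days: +31 → Nov 1, 1911 (117 left).
Nov has 30 days: +30 → Dec 1, 1911 (87 left).
Dec has 31 days: +31 → Jan 1, 1912 (56 left).
Jan has 31 days: +31 → Feb 1, 1912 (25 left).
+25 → Feb 26, 1912.

February 26, 1912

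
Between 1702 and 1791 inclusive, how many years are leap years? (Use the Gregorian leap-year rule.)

Multiples of 4 in [1702,1791]: 22.
Of those, multiples of 100: 0 (not leap unless ÷400).
Multiples of 400: 0.
Leap years = 22 − 0 + 0 = 22.

22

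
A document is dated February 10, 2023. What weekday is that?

Friday

Doomsday rule: the anchor day for the 2000s is Tuesday. For year 23: 23÷12 = 1 r 11, and 11÷4 = 2, so 1+11+2 = 14.
Tuesday + 14 ≡ Tuesday — that's 2023's doomsday.
In February the doomsday date is Feb 28 (2023 is not a leap year).
Feb 10 is 18 days before Feb 28; 18 mod 7 = 4, so Tuesday − 4 = Friday.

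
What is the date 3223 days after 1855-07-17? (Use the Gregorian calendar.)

+366 (one year; includes Feb 29, 1856) → Jul 17, 1856 (2857 left).
+365 (one year) → Jul 17, 1857 (2492 left).
+365 (one year) → Jul 17, 1858 (2127 left).
+365 (one year) → Jul 17, 1859 (1762 left).
+366 (one year; includes Feb 29, 1860) → Jul 17, 1860 (1396 left).
+365 (one year) → Jul 17, 1861 (1031 left).
+365 (one year) → Jul 17, 1862 (666 left).
+365 (one year) → Jul 17, 1863 (301 left).
Jul has 31 days: +15 → Aug 1, 1863 (286 left).
Aug has 31 days: +31 → Sep 1, 1863 (255 left).
Sep has 30 days: +30 → Oct 1, 1863 (225 left).
Oct has 31 days: +31 → Nov 1, 1863 (194 left).
Nov has 30 days: +30 → Dec 1, 1863 (164 left).
Dec has 31 days: +31 → Jan 1, 1864 (133 left).
Jan has 31 days: +31 → Feb 1, 1864 (102 left).
Feb has 29 days: +29 → Mar 1, 1864 (73 left).
Mar has 31 days: +31 → Apr 1, 1864 (42 left).
Apr has 30 days: +30 → May 1, 1864 (12 left).
+12 → May 13, 1864.

May 13, 1864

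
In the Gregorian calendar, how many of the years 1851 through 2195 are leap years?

Multiples of 4 in [1851,2195]: 86.
Of those, multiples of 100: 3 (not leap unless ÷400).
Multiples of 400: 1.
Leap years = 86 − 3 + 1 = 84.

84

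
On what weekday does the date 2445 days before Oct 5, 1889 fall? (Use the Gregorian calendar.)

Oct 5, 1889 is a Saturday.
2445 mod 7 = 2, so 2445 days before a Saturday is Saturday − 2 = Thursday.

Thursday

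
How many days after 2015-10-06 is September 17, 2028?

4730

Oct 6, 2015 → Oct 6, 2016: 366 days (Feb 29, 2016 is in that span).
Oct 6, 2016 → Oct 6, 2017: 365 days.
Oct 6, 2017 → Oct 6, 2018: 365 days.
Oct 6, 2018 → Oct 6, 2019: 365 days.
Oct 6, 2019 → Oct 6, 2020: 366 days (Feb 29, 2020 is in that span).
Oct 6, 2020 → Oct 6, 2021: 365 days.
Oct 6, 2021 → Oct 6, 2022: 365 days.
Oct 6, 2022 → Oct 6, 2023: 365 days.
Oct 6, 2023 → Oct 6, 2024: 366 days (Feb 29, 2024 is in that span).
Oct 6, 2024 → Oct 6, 2025: 365 days.
Oct 6, 2025 → Oct 6, 2026: 365 days.
Oct 6, 2026 → Oct 6, 2027: 365 days.
Oct 6, 2027 → Nov 6, 2027: 31 days (October has 31).
Nov 6, 2027 → Dec 6, 2027: 30 days (November has 30).
Dec 6, 2027 → Jan 6, 2028: 31 days (December has 31).
Jan 6, 2028 → Feb 6, 2028: 31 days (January has 31).
Feb 6, 2028 → Mar 6, 2028: 29 days (February has 29).
Mar 6, 2028 → Apr 6, 2028: 31 days (March has 31).
Apr 6, 2028 → May 6, 2028: 30 days (April has 30).
May 6, 2028 → Jun 6, 2028: 31 days (May has 31).
Jun 6, 2028 → Jul 6, 2028: 30 days (June has 30).
Jul 6, 2028 → Aug 6, 2028: 31 days (July has 31).
Aug 6, 2028 → Sep 6, 2028: 31 days (August has 31).
Sep 6, 2028 → Sep 17, 2028: 11 days.
Total: 4730 days.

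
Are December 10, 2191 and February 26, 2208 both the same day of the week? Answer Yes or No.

From Dec 10, 2191 to Feb 26, 2208 is 5921 days.
5921 mod 7 = 6, so they are different weekdays.
(Dec 10, 2191 is a Saturday; Feb 26, 2208 is a Friday.)

No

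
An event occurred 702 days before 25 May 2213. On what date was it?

−365 (one year) → May 25, 2212 (337 left).
−25 → Apr 30, 2212 (end of Apr, 30 days; 312 left).
−30 → Mar 31, 2212 (end of Mar, 31 days; 282 left).
−31 → Feb 29, 2212 (end of Feb, 29 days; 251 left).
−29 → Jan 31, 2212 (end of Jan, 31 days; 222 left).
−31 → Dec 31, 2211 (end of Dec, 31 days; 191 left).
−31 → Nov 30, 2211 (end of Nov, 30 days; 160 left).
−30 → Oct 31, 2211 (end of Oct, 31 days; 130 left).
−31 → Sep 30, 2211 (end of Sep, 30 days; 99 left).
−30 → Aug 31, 2211 (end of Aug, 31 days; 69 left).
−31 → Jul 31, 2211 (end of Jul, 31 days; 38 left).
−31 → Jun 30, 2211 (end of Jun, 30 days; 7 left).
−7 → Jun 23, 2211.

June 23, 2211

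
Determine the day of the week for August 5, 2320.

Doomsday rule: the anchor day for the 2300s is Wednesday. For year 20: 20÷12 = 1 r 8, and 8÷4 = 2, so 1+8+2 = 11.
Wednesday + 11 ≡ Sunday — that's 2320's doomsday.
In August the doomsday date is Aug 8.
Aug 5 is 3 days before Aug 8; 3 mod 7 = 3, so Sunday − 3 = Thursday.

Thursday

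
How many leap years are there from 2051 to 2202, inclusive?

Multiples of 4 in [2051,2202]: 38.
Of those, multiples of 100: 2 (not leap unless ÷400).
Multiples of 400: 0.
Leap years = 38 − 2 + 0 = 36.

36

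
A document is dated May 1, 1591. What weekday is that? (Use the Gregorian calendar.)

Doomsday rule: the anchor day for the 1500s is Wednesday. For year 91: 91÷12 = 7 r 7, and 7÷4 = 1, so 7+7+1 = 15.
Wednesday + 15 ≡ Thursday — that's 1591's doomsday.
In May the doomsday date is May 9.
May 1 is 8 days before May 9; 8 mod 7 = 1, so Thursday − 1 = Wednesday.

Wednesday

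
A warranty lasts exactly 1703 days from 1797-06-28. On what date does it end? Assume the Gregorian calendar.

February 26, 1802

+365 (one year) → Jun 28, 1798 (1338 left).
+365 (one year) → Jun 28, 1799 (973 left).
+365 (one year) → Jun 28, 1800 (608 left).
+365 (one year) → Jun 28, 1801 (243 left).
Jun has 30 days: +3 → Jul 1, 1801 (240 left).
Jul has 31 days: +31 → Aug 1, 1801 (209 left).
Aug has 31 days: +31 → Sep 1, 1801 (178 left).
Sep has 30 days: +30 → Oct 1, 1801 (148 left).
Oct has 31 days: +31 → Nov 1, 1801 (117 left).
Nov has 30 days: +30 → Dec 1, 1801 (87 left).
Dec has 31 days: +31 → Jan 1, 1802 (56 left).
Jan has 31 days: +31 → Feb 1, 1802 (25 left).
+25 → Feb 26, 1802.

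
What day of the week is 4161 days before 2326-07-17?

Wednesday

Jul 17, 2326 is a Saturday.
4161 mod 7 = 3, so 4161 days before a Saturday is Saturday − 3 = Wednesday.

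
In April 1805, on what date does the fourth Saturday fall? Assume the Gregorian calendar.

April 27, 1805

April 1, 1805 is a Monday.
The first Saturday is therefore April 6 (5 days later).
The fourth Saturday is 6 + 3×7 = April 27.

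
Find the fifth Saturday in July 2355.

July 1, 2355 is a Friday.
The first Saturday is therefore July 2 (1 days later).
The fifth Saturday is 2 + 4×7 = July 30.

July 30, 2355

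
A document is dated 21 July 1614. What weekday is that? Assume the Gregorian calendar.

Doomsday rule: the anchor day for the 1600s is Tuesday. For year 14: 14÷12 = 1 r 2, and 2÷4 = 0, so 1+2+0 = 3.
Tuesday + 3 ≡ Friday — that's 1614's doomsday.
In July the doomsday date is Jul 11.
Jul 21 is 10 days after Jul 11; 10 mod 7 = 3, so Friday + 3 = Monday.

Monday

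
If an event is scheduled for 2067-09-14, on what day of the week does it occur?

Wednesday

Doomsday rule: the anchor day for the 2000s is Tuesday. For year 67: 67÷12 = 5 r 7, and 7÷4 = 1, so 5+7+1 = 13.
Tuesday + 13 ≡ Monday — that's 2067's doomsday.
In September the doomsday date is Sep 5.
Sep 14 is 9 days after Sep 5; 9 mod 7 = 2, so Monday + 2 = Wednesday.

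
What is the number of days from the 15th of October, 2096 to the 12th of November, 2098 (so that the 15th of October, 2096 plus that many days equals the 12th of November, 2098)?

758

Oct 15, 2096 → Oct 15, 2097: 365 days.
Oct 15, 2097 → Nov 15, 2097: 31 days (October has 31).
Nov 15, 2097 → Dec 15, 2097: 30 days (November has 30).
Dec 15, 2097 → Jan 15, 2098: 31 days (December has 31).
Jan 15, 2098 → Feb 15, 2098: 31 days (January has 31).
Feb 15, 2098 → Mar 15, 2098: 28 days (February has 28).
Mar 15, 2098 → Apr 15, 2098: 31 days (March has 31).
Apr 15, 2098 → May 15, 2098: 30 days (April has 30).
May 15, 2098 → Jun 15, 2098: 31 days (May has 31).
Jun 15, 2098 → Jul 15, 2098: 30 days (June has 30).
Jul 15, 2098 → Aug 15, 2098: 31 days (July has 31).
Aug 15, 2098 → Sep 15, 2098: 31 days (August has 31).
Sep 15, 2098 → Oct 15, 2098: 30 days (September has 30).
Oct 15, 2098 → Nov 12, 2098: 28 days.
Total: 758 days.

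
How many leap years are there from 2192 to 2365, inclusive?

Multiples of 4 in [2192,2365]: 44.
Of those, multiples of 100: 2 (not leap unless ÷400).
Multiples of 400: 0.
Leap years = 44 − 2 + 0 = 42.

42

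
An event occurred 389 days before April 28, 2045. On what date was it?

−28 → Mar 31, 2045 (end of Mar, 31 days; 361 left).
−31 → Feb 28, 2045 (end of Feb, 28 days; 330 left).
−28 → Jan 31, 2045 (end of Jan, 31 days; 302 left).
−31 → Dec 31, 2044 (end of Dec, 31 days; 271 left).
−31 → Nov 30, 2044 (end of Nov, 30 days; 240 left).
−30 → Oct 31, 2044 (end of Oct, 31 days; 210 left).
−31 → Sep 30, 2044 (end of Sep, 30 days; 179 left).
−30 → Aug 31, 2044 (end of Aug, 31 days; 149 left).
−31 → Jul 31, 2044 (end of Jul, 31 days; 118 left).
−31 → Jun 30, 2044 (end of Jun, 30 days; 87 left).
−30 → May 31, 2044 (end of May, 31 days; 57 left).
−31 → Apr 30, 2044 (end of Apr, 30 days; 26 left).
−26 → Apr 4, 2044.

April 4, 2044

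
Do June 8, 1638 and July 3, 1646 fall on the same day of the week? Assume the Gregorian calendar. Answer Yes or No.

From Jun 8, 1638 to Jul 3, 1646 is 2947 days.
2947 mod 7 = 0, so they are the same weekday.
(Jun 8, 1638 is a Tuesday; Jul 3, 1646 is a Tuesday.)

Yes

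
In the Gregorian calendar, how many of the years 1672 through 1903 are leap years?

Multiples of 4 in [1672,1903]: 58.
Of those, multiples of 100: 3 (not leap unless ÷400).
Multiples of 400: 0.
Leap years = 58 − 3 + 0 = 55.

55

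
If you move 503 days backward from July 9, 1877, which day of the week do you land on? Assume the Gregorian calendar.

Tuesday

First find the weekday of Jul 9, 1877. Doomsday rule: the anchor day for the 1800s is Friday. For year 77: 77÷12 = 6 r 5, and 5÷4 = 1, so 6+5+1 = 12.
Friday + 12 ≡ Wednesday — that's 1877's doomsday.
In July the doomsday date is Jul 11.
Jul 9 is 2 days before Jul 11; 2 mod 7 = 2, so Wednesday − 2 = Monday.
503 mod 7 = 6, so 503 days before a Monday is Monday − 6 = Tuesday.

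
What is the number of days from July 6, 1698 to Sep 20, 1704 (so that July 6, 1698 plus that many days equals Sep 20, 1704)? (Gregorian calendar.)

2267

Jul 6, 1698 → Jul 6, 1699: 365 days.
Jul 6, 1699 → Jul 6, 1700: 365 days.
Jul 6, 1700 → Jul 6, 1701: 365 days.
Jul 6, 1701 → Jul 6, 1702: 365 days.
Jul 6, 1702 → Jul 6, 1703: 365 days.
Jul 6, 1703 → Jul 6, 1704: 366 days (Feb 29, 1704 is in that span).
Jul 6, 1704 → Aug 6, 1704: 31 days (July has 31).
Aug 6, 1704 → Sep 6, 1704: 31 days (August has 31).
Sep 6, 1704 → Sep 20, 1704: 14 days.
Total: 2267 days.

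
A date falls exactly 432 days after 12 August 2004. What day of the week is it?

First find the weekday of Aug 12, 2004. Doomsday rule: the anchor day for the 2000s is Tuesday. For year 04: 4÷12 = 0 r 4, and 4÷4 = 1, so 0+4+1 = 5.
Tuesday + 5 ≡ Sunday — that's 2004's doomsday.
In August the doomsday date is Aug 8.
Aug 12 is 4 days after Aug 8; 4 mod 7 = 4, so Sunday + 4 = Thursday.
432 mod 7 = 5, so 432 days after a Thursday is Thursday + 5 = Tuesday.

Tuesday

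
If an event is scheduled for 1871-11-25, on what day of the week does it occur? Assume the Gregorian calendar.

Doomsday rule: the anchor day for the 1800s is Friday. For year 71: 71÷12 = 5 r 11, and 11÷4 = 2, so 5+11+2 = 18.
Friday + 18 ≡ Tuesday — that's 1871's doomsday.
In November the doomsday date is Nov 7.
Nov 25 is 18 days after Nov 7; 18 mod 7 = 4, so Tuesday + 4 = Saturday.

Saturday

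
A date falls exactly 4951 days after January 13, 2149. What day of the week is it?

Jan 13, 2149 is a Monday.
4951 mod 7 = 2, so 4951 days after a Monday is Monday + 2 = Wednesday.

Wednesday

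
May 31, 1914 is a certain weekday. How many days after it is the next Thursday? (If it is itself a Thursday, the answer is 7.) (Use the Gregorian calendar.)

4

May 31, 1914 is a Sunday.
From Sunday to the next Thursday is 4 days.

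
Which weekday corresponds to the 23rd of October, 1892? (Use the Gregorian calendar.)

Doomsday rule: the anchor day for the 1800s is Friday. For year 92: 92÷12 = 7 r 8, and 8÷4 = 2, so 7+8+2 = 17.
Friday + 17 ≡ Monday — that's 1892's doomsday.
In October the doomsday date is Oct 10.
Oct 23 is 13 days after Oct 10; 13 mod 7 = 6, so Monday + 6 = Sunday.

Sunday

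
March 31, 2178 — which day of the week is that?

Tuesday

January 1, 2178 is a Thursday.
Jan 1, 2178 → Feb 1, 2178: 31 days (January has 31).
Feb 1, 2178 → Mar 1, 2178: 28 days (February has 28).
Mar 1, 2178 → Mar 31, 2178: 30 days.
Total: 89 days.
89 mod 7 = 5, so Thursday + 5 = Tuesday.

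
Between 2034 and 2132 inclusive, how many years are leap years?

24

Multiples of 4 in [2034,2132]: 25.
Of those, multiples of 100: 1 (not leap unless ÷400).
Multiples of 400: 0.
Leap years = 25 − 1 + 0 = 24.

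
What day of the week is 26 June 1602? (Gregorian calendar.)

Doomsday rule: the anchor day for the 1600s is Tuesday. For year 02: 2÷12 = 0 r 2, and 2÷4 = 0, so 0+2+0 = 2.
Tuesday + 2 ≡ Thursday — that's 1602's doomsday.
In June the doomsday date is Jun 6.
Jun 26 is 20 days after Jun 6; 20 mod 7 = 6, so Thursday + 6 = Wednesday.

Wednesday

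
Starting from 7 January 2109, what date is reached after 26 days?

February 2, 2109

Jan has 31 days: +25 → Feb 1, 2109 (1 left).
+1 → Feb 2, 2109.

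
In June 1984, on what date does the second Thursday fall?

June 1, 1984 is a Friday.
The first Thursday is therefore June 7 (6 days later).
The second Thursday is 7 + 1×7 = June 14.

June 14, 1984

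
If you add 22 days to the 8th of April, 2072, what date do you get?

April 30, 2072

+22 → Apr 30, 2072.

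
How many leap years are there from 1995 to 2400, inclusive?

99

Multiples of 4 in [1995,2400]: 102.
Of those, multiples of 100: 5 (not leap unless ÷400).
Multiples of 400: 2.
Leap years = 102 − 5 + 2 = 99.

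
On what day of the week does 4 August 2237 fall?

Friday

Doomsday rule: the anchor day for the 2200s is Friday. For year 37: 37÷12 = 3 r 1, and 1÷4 = 0, so 3+1+0 = 4.
Friday + 4 ≡ Tuesday — that's 2237's doomsday.
In August the doomsday date is Aug 8.
Aug 4 is 4 days before Aug 8; 4 mod 7 = 4, so Tuesday − 4 = Friday.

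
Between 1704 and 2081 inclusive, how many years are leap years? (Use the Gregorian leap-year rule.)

Multiples of 4 in [1704,2081]: 95.
Of those, multiples of 100: 3 (not leap unless ÷400).
Multiples of 400: 1.
Leap years = 95 − 3 + 1 = 93.

93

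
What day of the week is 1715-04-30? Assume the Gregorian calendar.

Tuesday

Doomsday rule: the anchor day for the 1700s is Sunday. For year 15: 15÷12 = 1 r 3, and 3÷4 = 0, so 1+3+0 = 4.
Sunday + 4 ≡ Thursday — that's 1715's doomsday.
In April the doomsday date is Apr 4.
Apr 30 is 26 days after Apr 4; 26 mod 7 = 5, so Thursday + 5 = Tuesday.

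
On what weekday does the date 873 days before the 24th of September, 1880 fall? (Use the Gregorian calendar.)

Sunday

First find the weekday of Sep 24, 1880. Doomsday rule: the anchor day for the 1800s is Friday. For year 80: 80÷12 = 6 r 8, and 8÷4 = 2, so 6+8+2 = 16.
Friday + 16 ≡ Sunday — that's 1880's doomsday.
In September the doomsday date is Sep 5.
Sep 24 is 19 days after Sep 5; 19 mod 7 = 5, so Sunday + 5 = Friday.
873 mod 7 = 5, so 873 days before a Friday is Friday − 5 = Sunday.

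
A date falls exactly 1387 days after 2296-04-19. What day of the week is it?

Monday

First find the weekday of Apr 19, 2296. Doomsday rule: the anchor day for the 2200s is Friday. For year 96: 96÷12 = 8 r 0, and 0÷4 = 0, so 8+0+0 = 8.
Friday + 8 ≡ Saturday — that's 2296's doomsday.
In April the doomsday date is Apr 4.
Apr 19 is 15 days after Apr 4; 15 mod 7 = 1, so Saturday + 1 = Sunday.
1387 mod 7 = 1, so 1387 days after a Sunday is Sunday + 1 = Monday.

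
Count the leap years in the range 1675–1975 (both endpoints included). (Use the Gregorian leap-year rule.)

Multiples of 4 in [1675,1975]: 75.
Of those, multiples of 100: 3 (not leap unless ÷400).
Multiples of 400: 0.
Leap years = 75 − 3 + 0 = 72.

72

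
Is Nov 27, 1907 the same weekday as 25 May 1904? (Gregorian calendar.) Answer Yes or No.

From May 25, 1904 to Nov 27, 1907 is 1281 days.
1281 mod 7 = 0, so they are the same weekday.
(May 25, 1904 is a Wednesday; Nov 27, 1907 is a Wednesday.)

Yes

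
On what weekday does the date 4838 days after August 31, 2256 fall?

Monday

Aug 31, 2256 is a Sunday.
4838 mod 7 = 1, so 4838 days after a Sunday is Sunday + 1 = Monday.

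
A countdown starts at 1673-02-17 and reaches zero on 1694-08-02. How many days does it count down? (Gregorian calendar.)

Feb 17, 1673 → Feb 17, 1674: 365 days.
Feb 17, 1674 → Feb 17, 1675: 365 days.
Feb 17, 1675 → Feb 17, 1676: 365 days.
Feb 17, 1676 → Feb 17, 1677: 366 days (Feb 29, 1676 is in that span).
Feb 17, 1677 → Feb 17, 1678: 365 days.
Feb 17, 1678 → Feb 17, 1679: 365 days.
Feb 17, 1679 → Feb 17, 1680: 365 days.
Feb 17, 1680 → Feb 17, 1681: 366 days (Feb 29, 1680 is in that span).
Feb 17, 1681 → Feb 17, 1682: 365 days.
Feb 17, 1682 → Feb 17, 1683: 365 days.
Feb 17, 1683 → Feb 17, 1684: 365 days.
Feb 17, 1684 → Feb 17, 1685: 366 days (Feb 29, 1684 is in that span).
Feb 17, 1685 → Feb 17, 1686: 365 days.
Feb 17, 1686 → Feb 17, 1687: 365 days.
Feb 17, 1687 → Feb 17, 1688: 365 days.
Feb 17, 1688 → Feb 17, 1689: 366 days (Feb 29, 1688 is in that span).
Feb 17, 1689 → Feb 17, 1690: 365 days.
Feb 17, 1690 → Feb 17, 1691: 365 days.
Feb 17, 1691 → Feb 17, 1692: 365 days.
Feb 17, 1692 → Feb 17, 1693: 366 days (Feb 29, 1692 is in that span).
Feb 17, 1693 → Feb 17, 1694: 365 days.
Feb 17, 1694 → Mar 17, 1694: 28 days (February has 28).
Mar 17, 1694 → Apr 17, 1694: 31 days (March has 31).
Apr 17, 1694 → May 17, 1694: 30 days (April has 30).
May 17, 1694 → Jun 17, 1694: 31 days (May has 31).
Jun 17, 1694 → Jul 17, 1694: 30 days (June has 30).
Jul 17, 1694 → Aug 2, 1694: 16 days.
Total: 7836 days.

7836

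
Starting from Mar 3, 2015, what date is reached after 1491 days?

+366 (one year; includes Feb 29, 2016) → Mar 3, 2016 (1125 left).
+365 (one year) → Mar 3, 2017 (760 left).
+365 (one year) → Mar 3, 2018 (395 left).
Mar has 31 days: +29 → Apr 1, 2018 (366 left).
Apr has 30 days: +30 → May 1, 2018 (336 left).
May has 31 days: +31 → Jun 1, 2018 (305 left).
Jun has 30 days: +30 → Jul 1, 2018 (275 left).
Jul has 31 days: +31 → Aug 1, 2018 (244 left).
Aug has 31 days: +31 → Sep 1, 2018 (213 left).
Sep has 30 days: +30 → Oct 1, 2018 (183 left).
Oct has 31 days: +31 → Nov 1, 2018 (152 left).
Nov has 30 days: +30 → Dec 1, 2018 (122 left).
Dec has 31 days: +31 → Jan 1, 2019 (91 left).
Jan has 31 days: +31 → Feb 1, 2019 (60 left).
Feb has 28 days: +28 → Mar 1, 2019 (32 left).
Mar has 31 days: +31 → Apr 1, 2019 (1 left).
+1 → Apr 2, 2019.

April 2, 2019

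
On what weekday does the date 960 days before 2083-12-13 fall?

First find the weekday of Dec 13, 2083. Doomsday rule: the anchor day for the 2000s is Tuesday. For year 83: 83÷12 = 6 r 11, and 11÷4 = 2, so 6+11+2 = 19.
Tuesday + 19 ≡ Sunday — that's 2083's doomsday.
In December the doomsday date is Dec 12.
Dec 13 is 1 day after Dec 12; 1 mod 7 = 1, so Sunday + 1 = Monday.
960 mod 7 = 1, so 960 days before a Monday is Monday − 1 = Sunday.

Sunday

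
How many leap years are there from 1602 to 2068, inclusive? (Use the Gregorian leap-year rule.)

114

Multiples of 4 in [1602,2068]: 117.
Of those, multiples of 100: 4 (not leap unless ÷400).
Multiples of 400: 1.
Leap years = 117 − 4 + 1 = 114.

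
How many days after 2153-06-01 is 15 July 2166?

4792

Jun 1, 2153 → Jun 1, 2154: 365 days.
Jun 1, 2154 → Jun 1, 2155: 365 days.
Jun 1, 2155 → Jun 1, 2156: 366 days (Feb 29, 2156 is in that span).
Jun 1, 2156 → Jun 1, 2157: 365 days.
Jun 1, 2157 → Jun 1, 2158: 365 days.
Jun 1, 2158 → Jun 1, 2159: 365 days.
Jun 1, 2159 → Jun 1, 2160: 366 days (Feb 29, 2160 is in that span).
Jun 1, 2160 → Jun 1, 2161: 365 days.
Jun 1, 2161 → Jun 1, 2162: 365 days.
Jun 1, 2162 → Jun 1, 2163: 365 days.
Jun 1, 2163 → Jun 1, 2164: 366 days (Feb 29, 2164 is in that span).
Jun 1, 2164 → Jun 1, 2165: 365 days.
Jun 1, 2165 → Jun 1, 2166: 365 days.
Jun 1, 2166 → Jul 1, 2166: 30 days (June has 30).
Jul 1, 2166 → Jul 15, 2166: 14 days.
Total: 4792 days.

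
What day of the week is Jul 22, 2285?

Wednesday

Doomsday rule: the anchor day for the 2200s is Friday. For year 85: 85÷12 = 7 r 1, and 1÷4 = 0, so 7+1+0 = 8.
Friday + 8 ≡ Saturday — that's 2285's doomsday.
In July the doomsday date is Jul 11.
Jul 22 is 11 days after Jul 11; 11 mod 7 = 4, so Saturday + 4 = Wednesday.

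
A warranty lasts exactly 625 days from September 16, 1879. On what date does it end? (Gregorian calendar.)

June 2, 1881

+366 (one year; includes Feb 29, 1880) → Sep 16, 1880 (259 left).
Sep has 30 days: +15 → Oct 1, 1880 (244 left).
Oct has 31 days: +31 → Nov 1, 1880 (213 left).
Nov has 30 days: +30 → Dec 1, 1880 (183 left).
Dec has 31 days: +31 → Jan 1, 1881 (152 left).
Jan has 31 days: +31 → Feb 1, 1881 (121 left).
Feb has 28 days: +28 → Mar 1, 1881 (93 left).
Mar has 31 days: +31 → Apr 1, 1881 (62 left).
Apr has 30 days: +30 → May 1, 1881 (32 left).
May has 31 days: +31 → Jun 1, 1881 (1 left).
+1 → Jun 2, 1881.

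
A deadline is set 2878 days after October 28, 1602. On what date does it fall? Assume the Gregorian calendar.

September 14, 1610

+365 (one year) → Oct 28, 1603 (2513 left).
+366 (one year; includes Feb 29, 1604) → Oct 28, 1604 (2147 left).
+365 (one year) → Oct 28, 1605 (1782 left).
+365 (one year) → Oct 28, 1606 (1417 left).
+365 (one year) → Oct 28, 1607 (1052 left).
+366 (one year; includes Feb 29, 1608) → Oct 28, 1608 (686 left).
+365 (one year) → Oct 28, 1609 (321 left).
Oct has 31 days: +4 → Nov 1, 1609 (317 left).
Nov has 30 days: +30 → Dec 1, 1609 (287 left).
Dec has 31 days: +31 → Jan 1, 1610 (256 left).
Jan has 31 days: +31 → Feb 1, 1610 (225 left).
Feb has 28 days: +28 → Mar 1, 1610 (197 left).
Mar has 31 days: +31 → Apr 1, 1610 (166 left).
Apr has 30 days: +30 → May 1, 1610 (136 left).
May has 31 days: +31 → Jun 1, 1610 (105 left).
Jun has 30 days: +30 → Jul 1, 1610 (75 left).
Jul has 31 days: +31 → Aug 1, 1610 (44 left).
Aug has 31 days: +31 → Sep 1, 1610 (13 left).
+13 → Sep 14, 1610.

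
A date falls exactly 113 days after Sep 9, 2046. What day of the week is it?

Monday

First find the weekday of Sep 9, 2046. Doomsday rule: the anchor day for the 2000s is Tuesday. For year 46: 46÷12 = 3 r 10, and 10÷4 = 2, so 3+10+2 = 15.
Tuesday + 15 ≡ Wednesday — that's 2046's doomsday.
In September the doomsday date is Sep 5.
Sep 9 is 4 days after Sep 5; 4 mod 7 = 4, so Wednesday + 4 = Sunday.
113 mod 7 = 1, so 113 days after a Sunday is Sunday + 1 = Monday.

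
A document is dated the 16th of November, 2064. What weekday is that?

Sunday

Doomsday rule: the anchor day for the 2000s is Tuesday. For year 64: 64÷12 = 5 r 4, and 4÷4 = 1, so 5+4+1 = 10.
Tuesday + 10 ≡ Friday — that's 2064's doomsday.
In November the doomsday date is Nov 7.
Nov 16 is 9 days after Nov 7; 9 mod 7 = 2, so Friday + 2 = Sunday.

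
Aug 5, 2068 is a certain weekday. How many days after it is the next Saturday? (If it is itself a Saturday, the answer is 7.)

Aug 5, 2068 is a Sunday.
From Sunday to the next Saturday is 6 days.

6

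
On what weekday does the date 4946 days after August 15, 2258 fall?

Aug 15, 2258 is a Sunday.
4946 mod 7 = 4, so 4946 days after a Sunday is Sunday + 4 = Thursday.

Thursday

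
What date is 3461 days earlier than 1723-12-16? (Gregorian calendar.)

−365 (one year) → Dec 16, 1722 (3096 left).
−365 (one year) → Dec 16, 1721 (2731 left).
−365 (one year) → Dec 16, 1720 (2366 left).
−366 (one year; includes Feb 29, 1720) → Dec 16, 1719 (2000 left).
−365 (one year) → Dec 16, 1718 (1635 left).
−365 (one year) → Dec 16, 1717 (1270 left).
−365 (one year) → Dec 16, 1716 (905 left).
−366 (one year; includes Feb 29, 1716) → Dec 16, 1715 (539 left).
−365 (one year) → Dec 16, 1714 (174 left).
−16 → Nov 30, 1714 (end of Nov, 30 days; 158 left).
−30 → Oct 31, 1714 (end of Oct, 31 days; 128 left).
−31 → Sep 30, 1714 (end of Sep, 30 days; 97 left).
−30 → Aug 31, 1714 (end of Aug, 31 days; 67 left).
−31 → Jul 31, 1714 (end of Jul, 31 days; 36 left).
−31 → Jun 30, 1714 (end of Jun, 30 days; 5 left).
−5 → Jun 25, 1714.

June 25, 1714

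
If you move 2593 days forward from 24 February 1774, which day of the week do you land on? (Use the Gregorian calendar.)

First find the weekday of Feb 24, 1774. Doomsday rule: the anchor day for the 1700s is Sunday. For year 74: 74÷12 = 6 r 2, and 2÷4 = 0, so 6+2+0 = 8.
Sunday + 8 ≡ Monday — that's 1774's doomsday.
In February the doomsday date is Feb 28 (1774 is not a leap year).
Feb 24 is 4 days before Feb 28; 4 mod 7 = 4, so Monday − 4 = Thursday.
2593 mod 7 = 3, so 2593 days after a Thursday is Thursday + 3 = Sunday.

Sunday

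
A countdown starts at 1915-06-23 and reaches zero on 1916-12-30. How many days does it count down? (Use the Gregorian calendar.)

Jun 23, 1915 → Jun 23, 1916: 366 days (Feb 29, 1916 is in that span).
Jun 23, 1916 → Jul 23, 1916: 30 days (June has 30).
Jul 23, 1916 → Aug 23, 1916: 31 days (July has 31).
Aug 23, 1916 → Sep 23, 1916: 31 days (August has 31).
Sep 23, 1916 → Oct 23, 1916: 30 days (September has 30).
Oct 23, 1916 → Nov 23, 1916: 31 days (October has 31).
Nov 23, 1916 → Dec 23, 1916: 30 days (November has 30).
Dec 23, 1916 → Dec 30, 1916: 7 days.
Total: 556 days.

556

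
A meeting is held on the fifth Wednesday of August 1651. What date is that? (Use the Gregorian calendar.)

August 30, 1651

August 1, 1651 is a Tuesday.
The first Wednesday is therefore August 2 (1 days later).
The fifth Wednesday is 2 + 4×7 = August 30.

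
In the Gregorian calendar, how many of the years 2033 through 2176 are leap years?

35

Multiples of 4 in [2033,2176]: 36.
Of those, multiples of 100: 1 (not leap unless ÷400).
Multiples of 400: 0.
Leap years = 36 − 1 + 0 = 35.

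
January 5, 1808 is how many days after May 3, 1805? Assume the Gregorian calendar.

977

May 3, 1805 → May 3, 1806: 365 days.
May 3, 1806 → May 3, 1807: 365 days.
May 3, 1807 → Jun 3, 1807: 31 days (May has 31).
Jun 3, 1807 → Jul 3, 1807: 30 days (June has 30).
Jul 3, 1807 → Aug 3, 1807: 31 days (July has 31).
Aug 3, 1807 → Sep 3, 1807: 31 days (August has 31).
Sep 3, 1807 → Oct 3, 1807: 30 days (September has 30).
Oct 3, 1807 → Nov 3, 1807: 31 days (October has 31).
Nov 3, 1807 → Dec 3, 1807: 30 days (November has 30).
Dec 3, 1807 → Jan 3, 1808: 31 days (December has 31).
Jan 3, 1808 → Jan 5, 1808: 2 days.
Total: 977 days.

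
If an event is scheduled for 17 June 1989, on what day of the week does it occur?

Saturday

Doomsday rule: the anchor day for the 1900s is Wednesday. For year 89: 89÷12 = 7 r 5, and 5÷4 = 1, so 7+5+1 = 13.
Wednesday + 13 ≡ Tuesday — that's 1989's doomsday.
In June the doomsday date is Jun 6.
Jun 17 is 11 days after Jun 6; 11 mod 7 = 4, so Tuesday + 4 = Saturday.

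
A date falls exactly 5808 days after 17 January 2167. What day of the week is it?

Jan 17, 2167 is a Saturday.
5808 mod 7 = 5, so 5808 days after a Saturday is Saturday + 5 = Thursday.

Thursday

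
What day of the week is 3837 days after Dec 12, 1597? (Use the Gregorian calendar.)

Dec 12, 1597 is a Friday.
3837 mod 7 = 1, so 3837 days after a Friday is Friday + 1 = Saturday.

Saturday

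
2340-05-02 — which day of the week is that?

Thursday

Doomsday rule: the anchor day for the 2300s is Wednesday. For year 40: 40÷12 = 3 r 4, and 4÷4 = 1, so 3+4+1 = 8.
Wednesday + 8 ≡ Thursday — that's 2340's doomsday.
In May the doomsday date is May 9.
May 2 is 7 days before May 9; 7 mod 7 = 0, so Thursday − 0 = Thursday.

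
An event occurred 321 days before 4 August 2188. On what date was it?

September 18, 2187

−4 → Jul 31, 2188 (end of Jul, 31 days; 317 left).
−31 → Jun 30, 2188 (end of Jun, 30 days; 286 left).
−30 → May 31, 2188 (end of May, 31 days; 256 left).
−31 → Apr 30, 2188 (end of Apr, 30 days; 225 left).
−30 → Mar 31, 2188 (end of Mar, 31 days; 195 left).
−31 → Feb 29, 2188 (end of Feb, 29 days; 164 left).
−29 → Jan 31, 2188 (end of Jan, 31 days; 135 left).
−31 → Dec 31, 2187 (end of Dec, 31 days; 104 left).
−31 → Nov 30, 2187 (end of Nov, 30 days; 73 left).
−30 → Oct 31, 2187 (end of Oct, 31 days; 43 left).
−31 → Sep 30, 2187 (end of Sep, 30 days; 12 left).
−12 → Sep 18, 2187.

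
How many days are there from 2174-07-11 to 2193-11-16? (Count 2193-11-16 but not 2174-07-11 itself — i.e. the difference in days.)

7068

Jul 11, 2174 → Jul 11, 2175: 365 days.
Jul 11, 2175 → Jul 11, 2176: 366 days (Feb 29, 2176 is in that span).
Jul 11, 2176 → Jul 11, 2177: 365 days.
Jul 11, 2177 → Jul 11, 2178: 365 days.
Jul 11, 2178 → Jul 11, 2179: 365 days.
Jul 11, 2179 → Jul 11, 2180: 366 days (Feb 29, 2180 is in that span).
Jul 11, 2180 → Jul 11, 2181: 365 days.
Jul 11, 2181 → Jul 11, 2182: 365 days.
Jul 11, 2182 → Jul 11, 2183: 365 days.
Jul 11, 2183 → Jul 11, 2184: 366 days (Feb 29, 2184 is in that span).
Jul 11, 2184 → Jul 11, 2185: 365 days.
Jul 11, 2185 → Jul 11, 2186: 365 days.
Jul 11, 2186 → Jul 11, 2187: 365 days.
Jul 11, 2187 → Jul 11, 2188: 366 days (Feb 29, 2188 is in that span).
Jul 11, 2188 → Jul 11, 2189: 365 days.
Jul 11, 2189 → Jul 11, 2190: 365 days.
Jul 11, 2190 → Jul 11, 2191: 365 days.
Jul 11, 2191 → Jul 11, 2192: 366 days (Feb 29, 2192 is in that span).
Jul 11, 2192 → Jul 11, 2193: 365 days.
Jul 11, 2193 → Aug 11, 2193: 31 days (July has 31).
Aug 11, 2193 → Sep 11, 2193: 31 days (August has 31).
Sep 11, 2193 → Oct 11, 2193: 30 days (September has 30).
Oct 11, 2193 → Nov 11, 2193: 31 days (October has 31).
Nov 11, 2193 → Nov 16, 2193: 5 days.
Total: 7068 days.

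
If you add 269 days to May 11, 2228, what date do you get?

May has 31 days: +21 → Jun 1, 2228 (248 left).
Jun has 30 days: +30 → Jul 1, 2228 (218 left).
Jul has 31 days: +31 → Aug 1, 2228 (187 left).
Aug has 31 days: +31 → Sep 1, 2228 (156 left).
Sep has 30 days: +30 → Oct 1, 2228 (126 left).
Oct has 31 days: +31 → Nov 1, 2228 (95 left).
Nov has 30 days: +30 → Dec 1, 2228 (65 left).
Dec has 31 days: +31 → Jan 1, 2229 (34 left).
Jan has 31 days: +31 → Feb 1, 2229 (3 left).
+3 → Feb 4, 2229.

February 4, 2229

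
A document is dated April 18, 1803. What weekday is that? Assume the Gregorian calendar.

Monday

Doomsday rule: the anchor day for the 1800s is Friday. For year 03: 3÷12 = 0 r 3, and 3÷4 = 0, so 0+3+0 = 3.
Friday + 3 ≡ Monday — that's 1803's doomsday.
In April the doomsday date is Apr 4.
Apr 18 is 14 days after Apr 4; 14 mod 7 = 0, so Monday + 0 = Monday.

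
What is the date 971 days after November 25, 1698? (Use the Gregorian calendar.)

+365 (one year) → Nov 25, 1699 (606 left).
+365 (one year) → Nov 25, 1700 (241 left).
Nov has 30 days: +6 → Dec 1, 1700 (235 left).
Dec has 31 days: +31 → Jan 1, 1701 (204 left).
Jan has 31 days: +31 → Feb 1, 1701 (173 left).
Feb has 28 days: +28 → Mar 1, 1701 (145 left).
Mar has 31 days: +31 → Apr 1, 1701 (114 left).
Apr has 30 days: +30 → May 1, 1701 (84 left).
May has 31 days: +31 → Jun 1, 1701 (53 left).
Jun has 30 days: +30 → Jul 1, 1701 (23 left).
+23 → Jul 24, 1701.

July 24, 1701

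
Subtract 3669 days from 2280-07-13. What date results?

June 27, 2270

−366 (one year; includes Feb 29, 2280) → Jul 13, 2279 (3303 left).
−365 (one year) → Jul 13, 2278 (2938 left).
−365 (one year) → Jul 13, 2277 (2573 left).
−365 (one year) → Jul 13, 2276 (2208 left).
−366 (one year; includes Feb 29, 2276) → Jul 13, 2275 (1842 left).
−365 (one year) → Jul 13, 2274 (1477 left).
−365 (one year) → Jul 13, 2273 (1112 left).
−365 (one year) → Jul 13, 2272 (747 left).
−366 (one year; includes Feb 29, 2272) → Jul 13, 2271 (381 left).
−13 → Jun 30, 2271 (end of Jun, 30 days; 368 left).
−30 → May 31, 2271 (end of May, 31 days; 338 left).
−31 → Apr 30, 2271 (end of Apr, 30 days; 307 left).
−30 → Mar 31, 2271 (end of Mar, 31 days; 277 left).
−31 → Feb 28, 2271 (end of Feb, 28 days; 246 left).
−28 → Jan 31, 2271 (end of Jan, 31 days; 218 left).
−31 → Dec 31, 2270 (end of Dec, 31 days; 187 left).
−31 → Nov 30, 2270 (end of Nov, 30 days; 156 left).
−30 → Oct 31, 2270 (end of Oct, 31 days; 126 left).
−31 → Sep 30, 2270 (end of Sep, 30 days; 95 left).
−30 → Aug 31, 2270 (end of Aug, 31 days; 65 left).
−31 → Jul 31, 2270 (end of Jul, 31 days; 34 left).
−31 → Jun 30, 2270 (end of Jun, 30 days; 3 left).
−3 → Jun 27, 2270.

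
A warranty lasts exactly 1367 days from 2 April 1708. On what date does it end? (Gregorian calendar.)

+365 (one year) → Apr 2, 1709 (1002 left).
+365 (one year) → Apr 2, 1710 (637 left).
+365 (one year) → Apr 2, 1711 (272 left).
Apr has 30 days: +29 → May 1, 1711 (243 left).
May has 31 days: +31 → Jun 1, 1711 (212 left).
Jun has 30 days: +30 → Jul 1, 1711 (182 left).
Jul has 31 days: +31 → Aug 1, 1711 (151 left).
Aug has 31 days: +31 → Sep 1, 1711 (120 left).
Sep has 30 days: +30 → Oct 1, 1711 (90 left).
Oct has 31 days: +31 → Nov 1, 1711 (59 left).
Nov has 30 days: +30 → Dec 1, 1711 (29 left).
+29 → Dec 30, 1711.

December 30, 1711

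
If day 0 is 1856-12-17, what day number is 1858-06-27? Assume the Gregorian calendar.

Dec 17, 1856 → Dec 17, 1857: 365 days.
Dec 17, 1857 → Jan 17, 1858: 31 days (December has 31).
Jan 17, 1858 → Feb 17, 1858: 31 days (January has 31).
Feb 17, 1858 → Mar 17, 1858: 28 days (February has 28).
Mar 17, 1858 → Apr 17, 1858: 31 days (March has 31).
Apr 17, 1858 → May 17, 1858: 30 days (April has 30).
May 17, 1858 → Jun 17, 1858: 31 days (May has 31).
Jun 17, 1858 → Jun 27, 1858: 10 days.
Total: 557 days.

557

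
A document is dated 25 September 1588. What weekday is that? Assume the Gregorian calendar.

Doomsday rule: the anchor day for the 1500s is Wednesday. For year 88: 88÷12 = 7 r 4, and 4÷4 = 1, so 7+4+1 = 12.
Wednesday + 12 ≡ Monday — that's 1588's doomsday.
In September the doomsday date is Sep 5.
Sep 25 is 20 days after Sep 5; 20 mod 7 = 6, so Monday + 6 = Sunday.

Sunday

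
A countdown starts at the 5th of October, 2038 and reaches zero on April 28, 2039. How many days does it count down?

205

Oct 5, 2038 → Nov 5, 2038: 31 days (October has 31).
Nov 5, 2038 → Dec 5, 2038: 30 days (November has 30).
Dec 5, 2038 → Jan 5, 2039: 31 days (December has 31).
Jan 5, 2039 → Feb 5, 2039: 31 days (January has 31).
Feb 5, 2039 → Mar 5, 2039: 28 days (February has 28).
Mar 5, 2039 → Apr 5, 2039: 31 days (March has 31).
Apr 5, 2039 → Apr 28, 2039: 23 days.
Total: 205 days.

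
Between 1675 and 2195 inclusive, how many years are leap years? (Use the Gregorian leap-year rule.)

126

Multiples of 4 in [1675,2195]: 130.
Of those, multiples of 100: 5 (not leap unless ÷400).
Multiples of 400: 1.
Leap years = 130 − 5 + 1 = 126.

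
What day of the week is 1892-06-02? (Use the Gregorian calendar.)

January 1, 1892 is a Friday.
Jan 1, 1892 → Feb 1, 1892: 31 days (January has 31).
Feb 1, 1892 → Mar 1, 1892: 29 days (February has 29).
Mar 1, 1892 → Apr 1, 1892: 31 days (March has 31).
Apr 1, 1892 → May 1, 1892: 30 days (April has 30).
May 1, 1892 → Jun 1, 1892: 31 days (May has 31).
Jun 1, 1892 → Jun 2, 1892: 1 days.
Total: 153 days.
153 mod 7 = 6, so Friday + 6 = Thursday.

Thursday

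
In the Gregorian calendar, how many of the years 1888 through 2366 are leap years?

116

Multiples of 4 in [1888,2366]: 120.
Of those, multiples of 100: 5 (not leap unless ÷400).
Multiples of 400: 1.
Leap years = 120 − 5 + 1 = 116.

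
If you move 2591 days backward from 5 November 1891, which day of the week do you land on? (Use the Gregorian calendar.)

First find the weekday of Nov 5, 1891. Doomsday rule: the anchor day for the 1800s is Friday. For year 91: 91÷12 = 7 r 7, and 7÷4 = 1, so 7+7+1 = 15.
Friday + 15 ≡ Saturday — that's 1891's doomsday.
In November the doomsday date is Nov 7.
Nov 5 is 2 days before Nov 7; 2 mod 7 = 2, so Saturday − 2 = Thursday.
2591 mod 7 = 1, so 2591 days before a Thursday is Thursday − 1 = Wednesday.

Wednesday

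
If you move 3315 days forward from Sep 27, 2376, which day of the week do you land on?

Friday

Sep 27, 2376 is a Monday.
3315 mod 7 = 4, so 3315 days after a Monday is Monday + 4 = Friday.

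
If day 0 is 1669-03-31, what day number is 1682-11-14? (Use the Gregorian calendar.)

Mar 31, 1669 → Mar 31, 1670: 365 days.
Mar 31, 1670 → Mar 31, 1671: 365 days.
Mar 31, 1671 → Mar 31, 1672: 366 days (Feb 29, 1672 is in that span).
Mar 31, 1672 → Mar 31, 1673: 365 days.
Mar 31, 1673 → Mar 31, 1674: 365 days.
Mar 31, 1674 → Mar 31, 1675: 365 days.
Mar 31, 1675 → Mar 31, 1676: 366 days (Feb 29, 1676 is in that span).
Mar 31, 1676 → Mar 31, 1677: 365 days.
Mar 31, 1677 → Mar 31, 1678: 365 days.
Mar 31, 1678 → Mar 31, 1679: 365 days.
Mar 31, 1679 → Mar 31, 1680: 366 days (Feb 29, 1680 is in that span).
Mar 31, 1680 → Mar 31, 1681: 365 days.
Mar 31, 1681 → Mar 31, 1682: 365 days.
Mar 31, 1682 → Apr 30, 1682: 30 days (March has 31).
Apr 30, 1682 → May 30, 1682: 30 days (April has 30).
May 30, 1682 → Jun 30, 1682: 31 days (May has 31).
Jun 30, 1682 → Jul 30, 1682: 30 days (June has 30).
Jul 30, 1682 → Aug 30, 1682: 31 days (July has 31).
Aug 30, 1682 → Sep 30, 1682: 31 days (August has 31).
Sep 30, 1682 → Oct 30, 1682: 30 days (September has 30).
Oct 30, 1682 → Nov 14, 1682: 15 days.
Total: 4976 days.

4976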